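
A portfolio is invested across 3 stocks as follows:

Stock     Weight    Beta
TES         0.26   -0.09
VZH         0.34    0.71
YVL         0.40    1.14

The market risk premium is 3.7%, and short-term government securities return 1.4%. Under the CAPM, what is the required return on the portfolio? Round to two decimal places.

β_P = Σ w_i β_i = 0.26×-0.09 + 0.34×0.71 + 0.40×1.14 = 0.6740
E(R_P) = R_f + β_P × MRP = 1.4% + 0.6740 × 3.7% = 3.89%

3.89%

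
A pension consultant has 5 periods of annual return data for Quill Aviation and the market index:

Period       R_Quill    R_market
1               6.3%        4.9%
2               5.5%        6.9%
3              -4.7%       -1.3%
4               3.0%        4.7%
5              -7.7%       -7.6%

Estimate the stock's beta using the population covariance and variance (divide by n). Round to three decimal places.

1.016

Mean R_i = (6.3 + 5.5 − 4.7 + 3.0 − 7.7) / 5 = 0.4800%
Mean R_m = (4.9 + 6.9 − 1.3 + 4.7 − 7.6) / 5 = 1.5200%
Σ(R_i − R̄_i)(R_m − R̄_m) = 143.9020  ⇒  Cov = 143.9020 / 5 = 28.7804
Σ(R_m − R̄_m)² = 141.6080  ⇒  Var(R_m) = 141.6080 / 5 = 28.3216
β = Cov / Var(R_m) = 28.7804 / 28.3216 = 1.0162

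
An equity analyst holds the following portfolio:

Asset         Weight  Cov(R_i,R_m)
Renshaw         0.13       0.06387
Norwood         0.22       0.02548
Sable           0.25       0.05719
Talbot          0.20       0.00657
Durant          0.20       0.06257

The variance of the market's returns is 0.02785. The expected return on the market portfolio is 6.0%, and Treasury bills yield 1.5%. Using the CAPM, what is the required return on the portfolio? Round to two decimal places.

8.29%

β_Renshaw = 0.06387 / 0.02785 = 2.2934
β_Norwood = 0.02548 / 0.02785 = 0.9149
β_Sable = 0.05719 / 0.02785 = 2.0535
β_Talbot = 0.00657 / 0.02785 = 0.2359
β_Durant = 0.06257 / 0.02785 = 2.2467
β_P = Σ w_i β_i = 0.13×2.2934 + 0.22×0.9149 + 0.25×2.0535 + 0.20×0.2359 + 0.20×2.2467 = 1.5093
MRP = 6.0% − 1.5% = 4.50%
E(R_P) = R_f + β_P × MRP = 1.5% + 1.5093 × 4.5% = 8.29%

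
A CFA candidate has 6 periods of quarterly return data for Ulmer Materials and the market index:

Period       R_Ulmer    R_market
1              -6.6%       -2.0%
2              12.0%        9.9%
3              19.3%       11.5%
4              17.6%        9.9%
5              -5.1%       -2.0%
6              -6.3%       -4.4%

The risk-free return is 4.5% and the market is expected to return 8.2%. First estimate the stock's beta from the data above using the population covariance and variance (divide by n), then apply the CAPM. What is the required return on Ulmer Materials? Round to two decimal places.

10.68%

Mean R_i = (-6.6 + 12.0 + 19.3 + 17.6 − 5.1 − 6.3) / 6 = 5.1500%
Mean R_m = (-2.0 + 9.9 + 11.5 + 9.9 − 2.0 − 4.4) / 6 = 3.8167%
Σ(R_i − R̄_i)(R_m − R̄_m) = 448.1750  ⇒  Cov = 448.1750 / 6 = 74.6958
Σ(R_m − R̄_m)² = 268.2283  ⇒  Var(R_m) = 268.2283 / 6 = 44.7047
β = Cov / Var(R_m) = 74.6958 / 44.7047 = 1.6709
MRP = 8.2% − 4.5% = 3.70%
E(R) = R_f + β × MRP = 4.5% + 1.6709 × 3.7% = 10.68%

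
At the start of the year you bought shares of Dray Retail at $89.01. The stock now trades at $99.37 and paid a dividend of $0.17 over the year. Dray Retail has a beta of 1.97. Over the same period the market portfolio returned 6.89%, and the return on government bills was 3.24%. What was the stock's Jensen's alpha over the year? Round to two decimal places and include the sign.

Realised HPR = (P1 + D1 − P0) / P0 = (99.37 + 0.17 − 89.01) / 89.01 = 10.53 / 89.01 = 11.8301%
MRP = 6.89% − 3.24% = 3.65%
CAPM required = R_f + β·MRP = 3.24% + 1.97 × 3.65% = 10.4305%
α = realised − required = 11.8301% − 10.4305% = +1.40%

+1.40%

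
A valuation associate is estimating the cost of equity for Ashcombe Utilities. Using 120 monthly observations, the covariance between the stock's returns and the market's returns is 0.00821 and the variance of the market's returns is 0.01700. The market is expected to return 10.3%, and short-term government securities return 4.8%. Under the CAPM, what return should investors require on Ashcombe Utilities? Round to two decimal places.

7.46%

β = Cov(R_i, R_m) / Var(R_m) = 0.00821 / 0.01700 = 0.4829
MRP = 10.3% − 4.8% = 5.50%
E(R) = R_f + β × MRP = 4.8% + 0.4829 × 5.5% = 7.46%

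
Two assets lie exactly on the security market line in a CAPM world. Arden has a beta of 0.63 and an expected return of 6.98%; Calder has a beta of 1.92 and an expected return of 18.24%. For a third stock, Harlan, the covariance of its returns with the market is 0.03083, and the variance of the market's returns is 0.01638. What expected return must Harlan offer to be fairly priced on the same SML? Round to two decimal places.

MRP = (18.24% − 6.98%) / (1.92 − 0.63) = 8.7287%
R_f = 6.98% − 0.63 × 8.7287% = 1.4809%
β_Harlan = Cov / Var(R_m) = 0.03083 / 0.01638 = 1.8822
E(R_Harlan) = R_f + β × MRP = 1.4809% + 1.8822 × 8.7287% = 17.91%

17.91%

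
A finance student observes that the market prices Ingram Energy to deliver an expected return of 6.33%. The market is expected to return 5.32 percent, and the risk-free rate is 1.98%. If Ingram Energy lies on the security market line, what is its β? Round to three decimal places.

1.302

MRP = 5.32% − 1.98% = 3.34%
β = (E(R) − R_f) / MRP = (6.33% − 1.98%) / 3.34% = 4.35% / 3.34% = 1.302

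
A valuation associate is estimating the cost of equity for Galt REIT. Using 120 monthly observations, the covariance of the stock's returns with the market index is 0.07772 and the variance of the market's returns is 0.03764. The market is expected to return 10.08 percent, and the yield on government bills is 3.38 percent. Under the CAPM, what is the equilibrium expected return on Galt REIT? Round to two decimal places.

β = Cov(R_i, R_m) / Var(R_m) = 0.07772 / 0.03764 = 2.0648
MRP = 10.08% − 3.38% = 6.70%
E(R) = R_f + β × MRP = 3.38% + 2.0648 × 6.70% = 17.21%

17.21%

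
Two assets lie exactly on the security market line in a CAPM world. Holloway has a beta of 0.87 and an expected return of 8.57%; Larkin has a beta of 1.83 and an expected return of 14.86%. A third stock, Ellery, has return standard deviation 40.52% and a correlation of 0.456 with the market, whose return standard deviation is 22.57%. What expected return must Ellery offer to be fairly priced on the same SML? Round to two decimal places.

MRP = (14.86% − 8.57%) / (1.83 − 0.87) = 6.5521%
R_f = 8.57% − 0.87 × 6.5521% = 2.8697%
β_Ellery = ρ·σ_i/σ_m = 0.456 × 40.52 / 22.57 = 0.8187
E(R_Ellery) = R_f + β × MRP = 2.8697% + 0.8187 × 6.5521% = 8.23%

8.23%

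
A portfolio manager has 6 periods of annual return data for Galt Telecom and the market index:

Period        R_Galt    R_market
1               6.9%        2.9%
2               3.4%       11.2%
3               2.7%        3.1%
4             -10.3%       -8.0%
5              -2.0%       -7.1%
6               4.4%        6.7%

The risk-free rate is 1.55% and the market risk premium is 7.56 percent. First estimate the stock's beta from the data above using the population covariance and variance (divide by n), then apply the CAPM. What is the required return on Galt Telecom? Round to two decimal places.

Mean R_i = (6.9 + 3.4 + 2.7 − 10.3 − 2.0 + 4.4) / 6 = 0.8500%
Mean R_m = (2.9 + 11.2 + 3.1 − 8.0 − 7.1 + 6.7) / 6 = 1.4667%
Σ(R_i − R̄_i)(R_m − R̄_m) = 185.0600  ⇒  Cov = 185.0600 / 6 = 30.8433
Σ(R_m − R̄_m)² = 289.8533  ⇒  Var(R_m) = 289.8533 / 6 = 48.3089
β = Cov / Var(R_m) = 30.8433 / 48.3089 = 0.6385
E(R) = R_f + β × MRP = 1.55% + 0.6385 × 7.56% = 6.38%

6.38%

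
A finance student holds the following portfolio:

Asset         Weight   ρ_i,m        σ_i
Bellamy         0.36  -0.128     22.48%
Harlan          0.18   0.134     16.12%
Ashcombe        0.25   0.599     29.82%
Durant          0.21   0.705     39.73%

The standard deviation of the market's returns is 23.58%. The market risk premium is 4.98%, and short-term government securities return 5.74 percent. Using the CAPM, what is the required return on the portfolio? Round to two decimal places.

β_Bellamy = -0.128 × 22.48% / 23.58% = -0.1220
β_Harlan = 0.134 × 16.12% / 23.58% = 0.0916
β_Ashcombe = 0.599 × 29.82% / 23.58% = 0.7575
β_Durant = 0.705 × 39.73% / 23.58% = 1.1879
β_P = Σ w_i β_i = 0.36×-0.1220 + 0.18×0.0916 + 0.25×0.7575 + 0.21×1.1879 = 0.4114
E(R_P) = R_f + β_P × MRP = 5.74% + 0.4114 × 4.98% = 7.79%

7.79%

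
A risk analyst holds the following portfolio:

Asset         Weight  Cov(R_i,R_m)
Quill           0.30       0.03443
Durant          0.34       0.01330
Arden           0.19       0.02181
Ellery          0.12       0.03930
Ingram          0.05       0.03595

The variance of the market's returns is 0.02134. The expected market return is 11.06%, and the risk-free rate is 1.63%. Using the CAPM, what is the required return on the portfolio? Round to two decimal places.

12.90%

β_Quill = 0.03443 / 0.02134 = 1.6134
β_Durant = 0.01330 / 0.02134 = 0.6232
β_Arden = 0.02181 / 0.02134 = 1.0220
β_Ellery = 0.03930 / 0.02134 = 1.8416
β_Ingram = 0.03595 / 0.02134 = 1.6846
β_P = Σ w_i β_i = 0.30×1.6134 + 0.34×0.6232 + 0.19×1.0220 + 0.12×1.8416 + 0.05×1.6846 = 1.1953
MRP = 11.06% − 1.63% = 9.43%
E(R_P) = R_f + β_P × MRP = 1.63% + 1.1953 × 9.43% = 12.90%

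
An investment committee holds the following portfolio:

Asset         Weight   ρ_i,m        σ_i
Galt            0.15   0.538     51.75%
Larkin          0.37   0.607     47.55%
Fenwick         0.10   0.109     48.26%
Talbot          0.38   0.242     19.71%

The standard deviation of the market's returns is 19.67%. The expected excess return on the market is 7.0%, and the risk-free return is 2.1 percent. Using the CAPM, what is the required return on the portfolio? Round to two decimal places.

β_Galt = 0.538 × 51.75% / 19.67% = 1.4154
β_Larkin = 0.607 × 47.55% / 19.67% = 1.4674
β_Fenwick = 0.109 × 48.26% / 19.67% = 0.2674
β_Talbot = 0.242 × 19.71% / 19.67% = 0.2425
β_P = Σ w_i β_i = 0.15×1.4154 + 0.37×1.4674 + 0.10×0.2674 + 0.38×0.2425 = 0.8741
E(R_P) = R_f + β_P × MRP = 2.1% + 0.8741 × 7.0% = 8.22%

8.22%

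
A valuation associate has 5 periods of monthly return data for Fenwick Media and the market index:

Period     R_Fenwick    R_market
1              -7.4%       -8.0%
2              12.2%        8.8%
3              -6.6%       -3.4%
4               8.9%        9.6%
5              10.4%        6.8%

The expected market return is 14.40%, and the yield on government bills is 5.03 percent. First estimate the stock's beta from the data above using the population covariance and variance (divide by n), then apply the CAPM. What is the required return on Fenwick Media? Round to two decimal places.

Mean R_i = (-7.4 + 12.2 − 6.6 + 8.9 + 10.4) / 5 = 3.5000%
Mean R_m = (-8.0 + 8.8 − 3.4 + 9.6 + 6.8) / 5 = 2.7600%
Σ(R_i − R̄_i)(R_m − R̄_m) = 296.8600  ⇒  Cov = 296.8600 / 5 = 59.3720
Σ(R_m − R̄_m)² = 253.3120  ⇒  Var(R_m) = 253.3120 / 5 = 50.6624
β = Cov / Var(R_m) = 59.3720 / 50.6624 = 1.1719
MRP = 14.40% − 5.03% = 9.37%
E(R) = R_f + β × MRP = 5.03% + 1.1719 × 9.37% = 16.01%

16.01%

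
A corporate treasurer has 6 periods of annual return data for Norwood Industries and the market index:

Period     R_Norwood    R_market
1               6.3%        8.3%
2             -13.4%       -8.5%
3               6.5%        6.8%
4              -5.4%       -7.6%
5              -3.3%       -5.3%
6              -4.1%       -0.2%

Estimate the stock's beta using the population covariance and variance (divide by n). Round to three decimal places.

Mean R_i = (6.3 − 13.4 + 6.5 − 5.4 − 3.3 − 4.1) / 6 = -2.2333%
Mean R_m = (8.3 − 8.5 + 6.8 − 7.6 − 5.3 − 0.2) / 6 = -1.0833%
Σ(R_i − R̄_i)(R_m − R̄_m) = 255.2233  ⇒  Cov = 255.2233 / 6 = 42.5372
Σ(R_m − R̄_m)² = 266.2283  ⇒  Var(R_m) = 266.2283 / 6 = 44.3714
β = Cov / Var(R_m) = 42.5372 / 44.3714 = 0.9587

0.959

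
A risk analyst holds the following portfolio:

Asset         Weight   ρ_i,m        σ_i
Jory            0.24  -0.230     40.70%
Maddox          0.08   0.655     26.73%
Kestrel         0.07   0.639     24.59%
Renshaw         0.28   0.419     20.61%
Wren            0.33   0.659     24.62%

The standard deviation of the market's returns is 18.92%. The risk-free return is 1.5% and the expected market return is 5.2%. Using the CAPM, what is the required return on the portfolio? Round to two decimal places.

β_Jory = -0.230 × 40.70% / 18.92% = -0.4948
β_Maddox = 0.655 × 26.73% / 18.92% = 0.9254
β_Kestrel = 0.639 × 24.59% / 18.92% = 0.8305
β_Renshaw = 0.419 × 20.61% / 18.92% = 0.4564
β_Wren = 0.659 × 24.62% / 18.92% = 0.8575
β_P = Σ w_i β_i = 0.24×-0.4948 + 0.08×0.9254 + 0.07×0.8305 + 0.28×0.4564 + 0.33×0.8575 = 0.4242
MRP = 5.2% − 1.5% = 3.70%
E(R_P) = R_f + β_P × MRP = 1.5% + 0.4242 × 3.7% = 3.07%

3.07%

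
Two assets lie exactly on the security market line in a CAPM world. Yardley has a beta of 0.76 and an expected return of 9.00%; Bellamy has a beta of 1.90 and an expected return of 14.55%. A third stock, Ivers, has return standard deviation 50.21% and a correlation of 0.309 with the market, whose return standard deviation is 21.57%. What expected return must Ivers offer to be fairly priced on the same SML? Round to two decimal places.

MRP = (14.55% − 9.00%) / (1.90 − 0.76) = 4.8684%
R_f = 9.00% − 0.76 × 4.8684% = 5.3000%
β_Ivers = ρ·σ_i/σ_m = 0.309 × 50.21 / 21.57 = 0.7193
E(R_Ivers) = R_f + β × MRP = 5.3000% + 0.7193 × 4.8684% = 8.80%

8.80%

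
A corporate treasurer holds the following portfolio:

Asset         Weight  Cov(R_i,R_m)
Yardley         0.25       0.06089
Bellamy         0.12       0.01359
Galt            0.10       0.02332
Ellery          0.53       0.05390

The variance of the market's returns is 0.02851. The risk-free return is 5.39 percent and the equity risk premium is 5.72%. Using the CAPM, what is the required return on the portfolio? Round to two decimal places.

β_Yardley = 0.06089 / 0.02851 = 2.1357
β_Bellamy = 0.01359 / 0.02851 = 0.4767
β_Galt = 0.02332 / 0.02851 = 0.8180
β_Ellery = 0.05390 / 0.02851 = 1.8906
β_P = Σ w_i β_i = 0.25×2.1357 + 0.12×0.4767 + 0.10×0.8180 + 0.53×1.8906 = 1.6749
E(R_P) = R_f + β_P × MRP = 5.39% + 1.6749 × 5.72% = 14.97%

14.97%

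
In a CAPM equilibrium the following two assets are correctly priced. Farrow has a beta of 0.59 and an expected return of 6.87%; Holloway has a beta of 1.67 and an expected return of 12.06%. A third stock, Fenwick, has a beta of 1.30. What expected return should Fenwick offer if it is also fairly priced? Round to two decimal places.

MRP (SML slope) = (12.06% − 6.87%) / (1.67 − 0.59) = 5.19% / 1.08 = 4.8056%
R_f (intercept) = 6.87% − 0.59 × 4.8056% = 4.0347%
E(R_Fenwick) = R_f + β × MRP = 4.0347% + 1.30 × 4.8056% = 10.28%

10.28%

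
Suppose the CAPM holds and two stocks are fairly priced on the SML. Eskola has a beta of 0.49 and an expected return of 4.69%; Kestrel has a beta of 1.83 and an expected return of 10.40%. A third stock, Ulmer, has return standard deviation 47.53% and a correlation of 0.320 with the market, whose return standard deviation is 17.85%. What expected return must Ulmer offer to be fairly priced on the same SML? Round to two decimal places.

MRP = (10.40% − 4.69%) / (1.83 − 0.49) = 4.2612%
R_f = 4.69% − 0.49 × 4.2612% = 2.6020%
β_Ulmer = ρ·σ_i/σ_m = 0.320 × 47.53 / 17.85 = 0.8521
E(R_Ulmer) = R_f + β × MRP = 2.6020% + 0.8521 × 4.2612% = 6.23%

6.23%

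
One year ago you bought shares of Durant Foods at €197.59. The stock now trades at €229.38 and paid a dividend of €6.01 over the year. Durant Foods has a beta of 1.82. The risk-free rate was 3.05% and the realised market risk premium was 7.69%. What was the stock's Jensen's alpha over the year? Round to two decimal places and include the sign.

+2.08%

Realised HPR = (P1 + D1 − P0) / P0 = (229.38 + 6.01 − 197.59) / 197.59 = 37.80 / 197.59 = 19.1305%
CAPM required = R_f + β·MRP = 3.05% + 1.82 × 7.69% = 17.0458%
α = realised − required = 19.1305% − 17.0458% = +2.08%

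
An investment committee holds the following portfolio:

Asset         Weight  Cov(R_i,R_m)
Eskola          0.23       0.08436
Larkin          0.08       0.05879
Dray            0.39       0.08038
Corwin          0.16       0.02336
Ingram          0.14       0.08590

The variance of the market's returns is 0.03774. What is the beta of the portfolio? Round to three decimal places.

β_Eskola = 0.08436 / 0.03774 = 2.2353
β_Larkin = 0.05879 / 0.03774 = 1.5578
β_Dray = 0.08038 / 0.03774 = 2.1298
β_Corwin = 0.02336 / 0.03774 = 0.6190
β_Ingram = 0.08590 / 0.03774 = 2.2761
β_P = Σ w_i β_i = 0.23×2.2353 + 0.08×1.5578 + 0.39×2.1298 + 0.16×0.6190 + 0.14×2.2761 = 1.8871

1.887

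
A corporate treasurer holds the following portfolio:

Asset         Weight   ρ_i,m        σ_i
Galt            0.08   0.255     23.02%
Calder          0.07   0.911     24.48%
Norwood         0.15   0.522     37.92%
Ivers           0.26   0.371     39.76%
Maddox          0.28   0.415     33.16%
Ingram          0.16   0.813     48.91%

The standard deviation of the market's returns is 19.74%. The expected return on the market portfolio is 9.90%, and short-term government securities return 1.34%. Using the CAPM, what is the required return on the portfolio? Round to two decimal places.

β_Galt = 0.255 × 23.02% / 19.74% = 0.2974
β_Calder = 0.911 × 24.48% / 19.74% = 1.1298
β_Norwood = 0.522 × 37.92% / 19.74% = 1.0027
β_Ivers = 0.371 × 39.76% / 19.74% = 0.7473
β_Maddox = 0.415 × 33.16% / 19.74% = 0.6971
β_Ingram = 0.813 × 48.91% / 19.74% = 2.0144
β_P = Σ w_i β_i = 0.08×0.2974 + 0.07×1.1298 + 0.15×1.0027 + 0.26×0.7473 + 0.28×0.6971 + 0.16×2.0144 = 0.9651
MRP = 9.90% − 1.34% = 8.56%
E(R_P) = R_f + β_P × MRP = 1.34% + 0.9651 × 8.56% = 9.60%

9.60%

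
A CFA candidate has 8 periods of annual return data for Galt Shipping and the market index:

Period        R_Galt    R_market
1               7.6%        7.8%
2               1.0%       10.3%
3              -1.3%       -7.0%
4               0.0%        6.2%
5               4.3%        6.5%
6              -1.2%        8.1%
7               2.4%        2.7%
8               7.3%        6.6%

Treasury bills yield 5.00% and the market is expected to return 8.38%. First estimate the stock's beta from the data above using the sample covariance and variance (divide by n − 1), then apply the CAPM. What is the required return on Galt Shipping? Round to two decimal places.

Mean R_i = (7.6 + 1.0 − 1.3 + 0.0 + 4.3 − 1.2 + 2.4 + 7.3) / 8 = 2.5125%
Mean R_m = (7.8 + 10.3 − 7.0 + 6.2 + 6.5 + 8.1 + 2.7 + 6.6) / 8 = 5.1500%
Σ(R_i − R̄_i)(R_m − R̄_m) = 48.0550  ⇒  Cov = 48.0550 / 7 = 6.8650
Σ(R_m − R̄_m)² = 200.9000  ⇒  Var(R_m) = 200.9000 / 7 = 28.7000
β = Cov / Var(R_m) = 6.8650 / 28.7000 = 0.2392
MRP = 8.38% − 5.00% = 3.38%
E(R) = R_f + β × MRP = 5.00% + 0.2392 × 3.38% = 5.81%

5.81%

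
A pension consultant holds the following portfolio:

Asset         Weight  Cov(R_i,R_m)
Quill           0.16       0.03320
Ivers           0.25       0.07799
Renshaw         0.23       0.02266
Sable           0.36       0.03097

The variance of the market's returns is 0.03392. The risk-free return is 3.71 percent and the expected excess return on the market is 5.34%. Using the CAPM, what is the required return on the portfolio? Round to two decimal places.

β_Quill = 0.03320 / 0.03392 = 0.9788
β_Ivers = 0.07799 / 0.03392 = 2.2992
β_Renshaw = 0.02266 / 0.03392 = 0.6680
β_Sable = 0.03097 / 0.03392 = 0.9130
β_P = Σ w_i β_i = 0.16×0.9788 + 0.25×2.2992 + 0.23×0.6680 + 0.36×0.9130 = 1.2137
E(R_P) = R_f + β_P × MRP = 3.71% + 1.2137 × 5.34% = 10.19%

10.19%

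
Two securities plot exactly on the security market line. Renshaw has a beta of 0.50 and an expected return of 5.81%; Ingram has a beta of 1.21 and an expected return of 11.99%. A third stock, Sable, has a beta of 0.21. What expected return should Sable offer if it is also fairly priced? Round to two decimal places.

3.29%

MRP (SML slope) = (11.99% − 5.81%) / (1.21 − 0.50) = 6.18% / 0.71 = 8.7042%
R_f (intercept) = 5.81% − 0.50 × 8.7042% = 1.4579%
E(R_Sable) = R_f + β × MRP = 1.4579% + 0.21 × 8.7042% = 3.29%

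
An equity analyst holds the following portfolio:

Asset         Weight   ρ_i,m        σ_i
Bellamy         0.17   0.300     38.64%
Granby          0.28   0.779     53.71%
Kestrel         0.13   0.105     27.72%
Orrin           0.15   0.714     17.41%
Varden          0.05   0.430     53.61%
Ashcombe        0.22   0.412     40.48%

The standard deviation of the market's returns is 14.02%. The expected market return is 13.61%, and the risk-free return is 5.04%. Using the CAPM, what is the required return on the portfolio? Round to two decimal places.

β_Bellamy = 0.300 × 38.64% / 14.02% = 0.8268
β_Granby = 0.779 × 53.71% / 14.02% = 2.9843
β_Kestrel = 0.105 × 27.72% / 14.02% = 0.2076
β_Orrin = 0.714 × 17.41% / 14.02% = 0.8866
β_Varden = 0.430 × 53.61% / 14.02% = 1.6442
β_Ashcombe = 0.412 × 40.48% / 14.02% = 1.1896
β_P = Σ w_i β_i = 0.17×0.8268 + 0.28×2.9843 + 0.13×0.2076 + 0.15×0.8866 + 0.05×1.6442 + 0.22×1.1896 = 1.4801
MRP = 13.61% − 5.04% = 8.57%
E(R_P) = R_f + β_P × MRP = 5.04% + 1.4801 × 8.57% = 17.72%

17.72%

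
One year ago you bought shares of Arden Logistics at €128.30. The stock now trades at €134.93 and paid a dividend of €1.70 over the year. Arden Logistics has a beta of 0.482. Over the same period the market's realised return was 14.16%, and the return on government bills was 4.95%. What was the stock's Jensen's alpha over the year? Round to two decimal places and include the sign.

-2.90%

Realised HPR = (P1 + D1 − P0) / P0 = (134.93 + 1.70 − 128.30) / 128.30 = 8.33 / 128.30 = 6.4926%
MRP = 14.16% − 4.95% = 9.21%
CAPM required = R_f + β·MRP = 4.95% + 0.482 × 9.21% = 9.38922%
α = realised − required = 6.4926% − 9.38922% = -2.90%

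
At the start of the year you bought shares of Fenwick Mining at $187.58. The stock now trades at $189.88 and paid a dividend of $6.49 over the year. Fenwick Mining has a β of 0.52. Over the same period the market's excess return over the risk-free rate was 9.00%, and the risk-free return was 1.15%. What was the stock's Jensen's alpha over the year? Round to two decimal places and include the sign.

Realised HPR = (P1 + D1 − P0) / P0 = (189.88 + 6.49 − 187.58) / 187.58 = 8.79 / 187.58 = 4.6860%
CAPM required = R_f + β·MRP = 1.15% + 0.52 × 9.00% = 5.8300%
α = realised − required = 4.6860% − 5.8300% = -1.14%

-1.14%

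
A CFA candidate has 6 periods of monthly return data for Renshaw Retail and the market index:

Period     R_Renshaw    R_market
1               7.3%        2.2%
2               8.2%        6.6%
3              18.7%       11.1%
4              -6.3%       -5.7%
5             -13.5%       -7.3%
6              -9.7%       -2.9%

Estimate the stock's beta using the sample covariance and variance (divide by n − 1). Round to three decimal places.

1.662

Mean R_i = (7.3 + 8.2 + 18.7 − 6.3 − 13.5 − 9.7) / 6 = 0.7833%
Mean R_m = (2.2 + 6.6 + 11.1 − 5.7 − 7.3 − 2.9) / 6 = 0.6667%
Σ(R_i − R̄_i)(R_m − R̄_m) = 437.2067  ⇒  Cov = 437.2067 / 5 = 87.4413
Σ(R_m − R̄_m)² = 263.1333  ⇒  Var(R_m) = 263.1333 / 5 = 52.6267
β = Cov / Var(R_m) = 87.4413 / 52.6267 = 1.6615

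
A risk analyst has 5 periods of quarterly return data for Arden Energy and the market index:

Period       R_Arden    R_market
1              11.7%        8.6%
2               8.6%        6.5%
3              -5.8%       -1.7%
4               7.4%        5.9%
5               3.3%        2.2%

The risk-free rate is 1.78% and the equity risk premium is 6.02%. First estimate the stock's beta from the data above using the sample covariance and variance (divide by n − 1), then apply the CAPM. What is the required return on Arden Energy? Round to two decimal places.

Mean R_i = (11.7 + 8.6 − 5.8 + 7.4 + 3.3) / 5 = 5.0400%
Mean R_m = (8.6 + 6.5 − 1.7 + 5.9 + 2.2) / 5 = 4.3000%
Σ(R_i − R̄_i)(R_m − R̄_m) = 108.9400  ⇒  Cov = 108.9400 / 4 = 27.2350
Σ(R_m − R̄_m)² = 66.3000  ⇒  Var(R_m) = 66.3000 / 4 = 16.5750
β = Cov / Var(R_m) = 27.2350 / 16.5750 = 1.6431
E(R) = R_f + β × MRP = 1.78% + 1.6431 × 6.02% = 11.67%

11.67%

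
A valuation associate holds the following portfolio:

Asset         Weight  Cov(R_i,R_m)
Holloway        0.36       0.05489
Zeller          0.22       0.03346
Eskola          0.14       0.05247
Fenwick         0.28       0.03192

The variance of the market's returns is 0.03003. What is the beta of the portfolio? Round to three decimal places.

β_Holloway = 0.05489 / 0.03003 = 1.8278
β_Zeller = 0.03346 / 0.03003 = 1.1142
β_Eskola = 0.05247 / 0.03003 = 1.7473
β_Fenwick = 0.03192 / 0.03003 = 1.0629
β_P = Σ w_i β_i = 0.36×1.8278 + 0.22×1.1142 + 0.14×1.7473 + 0.28×1.0629 = 1.4454

1.445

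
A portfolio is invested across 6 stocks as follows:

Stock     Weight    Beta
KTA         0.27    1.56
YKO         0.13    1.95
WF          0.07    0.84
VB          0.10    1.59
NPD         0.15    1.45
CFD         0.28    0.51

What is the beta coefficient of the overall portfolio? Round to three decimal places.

1.253

β_P = Σ w_i β_i = 0.27×1.56 + 0.13×1.95 + 0.07×0.84 + 0.10×1.59 + 0.15×1.45 + 0.28×0.51 = 1.2528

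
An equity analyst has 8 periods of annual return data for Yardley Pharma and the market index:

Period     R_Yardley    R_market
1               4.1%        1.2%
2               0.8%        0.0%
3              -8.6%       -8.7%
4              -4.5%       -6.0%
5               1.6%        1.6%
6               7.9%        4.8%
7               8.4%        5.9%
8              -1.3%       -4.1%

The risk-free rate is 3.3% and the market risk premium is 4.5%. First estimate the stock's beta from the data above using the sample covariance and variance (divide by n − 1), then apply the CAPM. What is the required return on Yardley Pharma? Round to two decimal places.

8.30%

Mean R_i = (4.1 + 0.8 − 8.6 − 4.5 + 1.6 + 7.9 + 8.4 − 1.3) / 8 = 1.0500%
Mean R_m = (1.2 + 0.0 − 8.7 − 6.0 + 1.6 + 4.8 + 5.9 − 4.1) / 8 = -0.6625%
Σ(R_i − R̄_i)(R_m − R̄_m) = 207.6750  ⇒  Cov = 207.6750 / 7 = 29.6679
Σ(R_m − R̄_m)² = 186.8388  ⇒  Var(R_m) = 186.8388 / 7 = 26.6913
β = Cov / Var(R_m) = 29.6679 / 26.6913 = 1.1115
E(R) = R_f + β × MRP = 3.3% + 1.1115 × 4.5% = 8.30%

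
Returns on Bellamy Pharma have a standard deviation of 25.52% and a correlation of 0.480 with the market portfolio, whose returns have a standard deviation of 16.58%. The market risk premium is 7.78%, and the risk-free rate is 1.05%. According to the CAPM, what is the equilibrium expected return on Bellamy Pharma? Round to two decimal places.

β = ρ × σ_i / σ_m = 0.480 × 25.52% / 16.58% = 0.7388
E(R) = 1.05% + 0.7388 × 7.78% = 6.80%

6.80%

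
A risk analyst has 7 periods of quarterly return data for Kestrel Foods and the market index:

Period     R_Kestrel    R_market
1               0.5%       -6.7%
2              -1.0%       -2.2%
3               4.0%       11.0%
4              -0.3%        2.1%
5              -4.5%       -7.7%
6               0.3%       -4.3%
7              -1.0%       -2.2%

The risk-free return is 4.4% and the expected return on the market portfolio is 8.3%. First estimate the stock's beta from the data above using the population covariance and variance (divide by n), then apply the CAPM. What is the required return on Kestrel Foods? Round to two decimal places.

Mean R_i = (0.5 − 1.0 + 4.0 − 0.3 − 4.5 + 0.3 − 1.0) / 7 = -0.2857%
Mean R_m = (-6.7 − 2.2 + 11.0 + 2.1 − 7.7 − 4.3 − 2.2) / 7 = -1.4286%
Σ(R_i − R̄_i)(R_m − R̄_m) = 74.9229  ⇒  Cov = 74.9229 / 7 = 10.7033
Σ(R_m − R̄_m)² = 243.4743  ⇒  Var(R_m) = 243.4743 / 7 = 34.7820
β = Cov / Var(R_m) = 10.7033 / 34.7820 = 0.3077
MRP = 8.3% − 4.4% = 3.90%
E(R) = R_f + β × MRP = 4.4% + 0.3077 × 3.9% = 5.60%

5.60%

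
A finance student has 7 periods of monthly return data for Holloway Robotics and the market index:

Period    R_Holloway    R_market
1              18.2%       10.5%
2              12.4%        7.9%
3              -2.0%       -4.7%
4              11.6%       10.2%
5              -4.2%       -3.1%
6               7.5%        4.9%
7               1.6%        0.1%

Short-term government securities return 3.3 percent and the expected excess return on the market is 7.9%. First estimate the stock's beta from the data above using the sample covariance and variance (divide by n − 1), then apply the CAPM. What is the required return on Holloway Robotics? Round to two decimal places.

Mean R_i = (18.2 + 12.4 − 2.0 + 11.6 − 4.2 + 7.5 + 1.6) / 7 = 6.4429%
Mean R_m = (10.5 + 7.9 − 4.7 + 10.2 − 3.1 + 4.9 + 0.1) / 7 = 3.6857%
Σ(R_i − R̄_i)(R_m − R̄_m) = 300.4843  ⇒  Cov = 300.4843 / 6 = 50.0807
Σ(R_m − R̄_m)² = 237.3286  ⇒  Var(R_m) = 237.3286 / 6 = 39.5548
β = Cov / Var(R_m) = 50.0807 / 39.5548 = 1.2661
E(R) = R_f + β × MRP = 3.3% + 1.2661 × 7.9% = 13.30%

13.30%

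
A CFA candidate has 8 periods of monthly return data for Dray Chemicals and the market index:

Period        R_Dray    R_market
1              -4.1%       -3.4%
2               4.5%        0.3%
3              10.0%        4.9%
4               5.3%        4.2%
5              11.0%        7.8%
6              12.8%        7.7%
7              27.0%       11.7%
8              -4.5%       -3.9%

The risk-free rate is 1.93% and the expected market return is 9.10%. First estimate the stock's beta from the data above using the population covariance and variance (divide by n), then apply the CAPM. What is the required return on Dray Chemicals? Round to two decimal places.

14.33%

Mean R_i = (-4.1 + 4.5 + 10.0 + 5.3 + 11.0 + 12.8 + 27.0 − 4.5) / 8 = 7.7500%
Mean R_m = (-3.4 + 0.3 + 4.9 + 4.2 + 7.8 + 7.7 + 11.7 − 3.9) / 8 = 3.6625%
Σ(R_i − R̄_i)(R_m − R̄_m) = 377.2850  ⇒  Cov = 377.2850 / 8 = 47.1606
Σ(R_m − R̄_m)² = 218.2188  ⇒  Var(R_m) = 218.2188 / 8 = 27.2774
β = Cov / Var(R_m) = 47.1606 / 27.2774 = 1.7289
MRP = 9.10% − 1.93% = 7.17%
E(R) = R_f + β × MRP = 1.93% + 1.7289 × 7.17% = 14.33%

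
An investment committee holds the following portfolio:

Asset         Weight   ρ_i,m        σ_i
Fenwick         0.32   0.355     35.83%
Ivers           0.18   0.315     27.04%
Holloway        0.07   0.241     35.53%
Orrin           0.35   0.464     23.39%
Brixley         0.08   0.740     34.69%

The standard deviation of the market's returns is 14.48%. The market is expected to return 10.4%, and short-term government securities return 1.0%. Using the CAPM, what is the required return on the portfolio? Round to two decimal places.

8.83%

β_Fenwick = 0.355 × 35.83% / 14.48% = 0.8784
β_Ivers = 0.315 × 27.04% / 14.48% = 0.5882
β_Holloway = 0.241 × 35.53% / 14.48% = 0.5913
β_Orrin = 0.464 × 23.39% / 14.48% = 0.7495
β_Brixley = 0.740 × 34.69% / 14.48% = 1.7728
β_P = Σ w_i β_i = 0.32×0.8784 + 0.18×0.5882 + 0.07×0.5913 + 0.35×0.7495 + 0.08×1.7728 = 0.8325
MRP = 10.4% − 1.0% = 9.40%
E(R_P) = R_f + β_P × MRP = 1.0% + 0.8325 × 9.4% = 8.83%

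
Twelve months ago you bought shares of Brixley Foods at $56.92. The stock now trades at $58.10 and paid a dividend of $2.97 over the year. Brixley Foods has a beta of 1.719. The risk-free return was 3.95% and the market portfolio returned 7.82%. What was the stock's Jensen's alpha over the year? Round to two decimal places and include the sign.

Realised HPR = (P1 + D1 − P0) / P0 = (58.10 + 2.97 − 56.92) / 56.92 = 4.15 / 56.92 = 7.2909%
MRP = 7.82% − 3.95% = 3.87%
CAPM required = R_f + β·MRP = 3.95% + 1.719 × 3.87% = 10.60253%
α = realised − required = 7.2909% − 10.60253% = -3.31%

-3.31%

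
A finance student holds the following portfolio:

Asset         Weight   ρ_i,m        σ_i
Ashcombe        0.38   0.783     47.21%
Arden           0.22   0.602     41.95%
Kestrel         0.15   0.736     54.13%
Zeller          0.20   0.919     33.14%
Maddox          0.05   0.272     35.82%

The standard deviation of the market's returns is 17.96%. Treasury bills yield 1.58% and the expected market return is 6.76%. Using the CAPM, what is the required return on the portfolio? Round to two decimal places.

β_Ashcombe = 0.783 × 47.21% / 17.96% = 2.0582
β_Arden = 0.602 × 41.95% / 17.96% = 1.4061
β_Kestrel = 0.736 × 54.13% / 17.96% = 2.2182
β_Zeller = 0.919 × 33.14% / 17.96% = 1.6957
β_Maddox = 0.272 × 35.82% / 17.96% = 0.5425
β_P = Σ w_i β_i = 0.38×2.0582 + 0.22×1.4061 + 0.15×2.2182 + 0.20×1.6957 + 0.05×0.5425 = 1.7905
MRP = 6.76% − 1.58% = 5.18%
E(R_P) = R_f + β_P × MRP = 1.58% + 1.7905 × 5.18% = 10.85%

10.85%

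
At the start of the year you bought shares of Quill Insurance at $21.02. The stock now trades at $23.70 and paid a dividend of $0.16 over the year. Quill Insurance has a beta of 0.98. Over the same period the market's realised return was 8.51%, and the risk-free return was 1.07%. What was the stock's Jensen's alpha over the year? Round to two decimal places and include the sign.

+5.15%

Realised HPR = (P1 + D1 − P0) / P0 = (23.70 + 0.16 − 21.02) / 21.02 = 2.84 / 21.02 = 13.5109%
MRP = 8.51% − 1.07% = 7.44%
CAPM required = R_f + β·MRP = 1.07% + 0.98 × 7.44% = 8.3612%
α = realised − required = 13.5109% − 8.3612% = +5.15%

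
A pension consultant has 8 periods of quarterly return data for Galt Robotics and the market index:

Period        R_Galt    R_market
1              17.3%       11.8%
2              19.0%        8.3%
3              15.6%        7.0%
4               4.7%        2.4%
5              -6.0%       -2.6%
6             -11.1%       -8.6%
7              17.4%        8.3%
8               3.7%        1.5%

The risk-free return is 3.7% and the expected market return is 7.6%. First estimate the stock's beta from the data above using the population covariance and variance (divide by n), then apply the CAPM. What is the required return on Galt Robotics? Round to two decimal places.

Mean R_i = (17.3 + 19.0 + 15.6 + 4.7 − 6.0 − 11.1 + 17.4 + 3.7) / 8 = 7.5750%
Mean R_m = (11.8 + 8.3 + 7.0 + 2.4 − 2.6 − 8.6 + 8.3 + 1.5) / 8 = 3.5125%
Σ(R_i − R̄_i)(R_m − R̄_m) = 530.4925  ⇒  Cov = 530.4925 / 8 = 66.3116
Σ(R_m − R̄_m)² = 316.0488  ⇒  Var(R_m) = 316.0488 / 8 = 39.5061
β = Cov / Var(R_m) = 66.3116 / 39.5061 = 1.6785
MRP = 7.6% − 3.7% = 3.90%
E(R) = R_f + β × MRP = 3.7% + 1.6785 × 3.9% = 10.25%

10.25%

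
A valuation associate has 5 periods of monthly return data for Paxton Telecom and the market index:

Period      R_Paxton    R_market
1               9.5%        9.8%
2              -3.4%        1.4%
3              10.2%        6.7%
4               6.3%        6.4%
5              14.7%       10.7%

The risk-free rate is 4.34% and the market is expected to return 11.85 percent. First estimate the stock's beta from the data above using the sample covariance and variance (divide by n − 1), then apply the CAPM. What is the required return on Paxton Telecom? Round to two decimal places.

Mean R_i = (9.5 − 3.4 + 10.2 + 6.3 + 14.7) / 5 = 7.4600%
Mean R_m = (9.8 + 1.4 + 6.7 + 6.4 + 10.7) / 5 = 7.0000%
Σ(R_i − R̄_i)(R_m − R̄_m) = 93.1900  ⇒  Cov = 93.1900 / 4 = 23.2975
Σ(R_m − R̄_m)² = 53.3400  ⇒  Var(R_m) = 53.3400 / 4 = 13.3350
β = Cov / Var(R_m) = 23.2975 / 13.3350 = 1.7471
MRP = 11.85% − 4.34% = 7.51%
E(R) = R_f + β × MRP = 4.34% + 1.7471 × 7.51% = 17.46%

17.46%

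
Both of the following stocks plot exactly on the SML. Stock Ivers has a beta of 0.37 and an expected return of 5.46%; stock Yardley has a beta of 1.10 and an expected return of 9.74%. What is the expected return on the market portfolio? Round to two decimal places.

9.15%

Both satisfy E(R) = R_f + β·MRP, so the slope of the SML is
MRP = (9.74% − 5.46%) / (1.10 − 0.37) = 4.28% / 0.73 = 5.8630%
R_f = E(R_Ivers) − β_Ivers·MRP = 5.46% − 0.37 × 5.8630% = 3.2907%
E(R_m) = R_f + MRP = 3.2907% + 5.8630% = 9.15%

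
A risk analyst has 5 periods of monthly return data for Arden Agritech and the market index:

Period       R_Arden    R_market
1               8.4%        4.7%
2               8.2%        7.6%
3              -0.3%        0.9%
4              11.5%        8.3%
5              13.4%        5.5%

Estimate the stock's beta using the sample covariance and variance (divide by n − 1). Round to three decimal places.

1.418

Mean R_i = (8.4 + 8.2 − 0.3 + 11.5 + 13.4) / 5 = 8.2400%
Mean R_m = (4.7 + 7.6 + 0.9 + 8.3 + 5.5) / 5 = 5.4000%
Σ(R_i − R̄_i)(R_m − R̄_m) = 48.2000  ⇒  Cov = 48.2000 / 4 = 12.0500
Σ(R_m − R̄_m)² = 34.0000  ⇒  Var(R_m) = 34.0000 / 4 = 8.5000
β = Cov / Var(R_m) = 12.0500 / 8.5000 = 1.4176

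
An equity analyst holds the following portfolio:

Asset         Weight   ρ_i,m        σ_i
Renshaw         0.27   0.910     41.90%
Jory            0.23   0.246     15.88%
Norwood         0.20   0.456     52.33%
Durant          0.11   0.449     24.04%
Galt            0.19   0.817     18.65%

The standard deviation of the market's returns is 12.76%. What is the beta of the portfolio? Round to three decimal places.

1.571

β_Renshaw = 0.910 × 41.90% / 12.76% = 2.9882
β_Jory = 0.246 × 15.88% / 12.76% = 0.3062
β_Norwood = 0.456 × 52.33% / 12.76% = 1.8701
β_Durant = 0.449 × 24.04% / 12.76% = 0.8459
β_Galt = 0.817 × 18.65% / 12.76% = 1.1941
β_P = Σ w_i β_i = 0.27×2.9882 + 0.23×0.3062 + 0.20×1.8701 + 0.11×0.8459 + 0.19×1.1941 = 1.5712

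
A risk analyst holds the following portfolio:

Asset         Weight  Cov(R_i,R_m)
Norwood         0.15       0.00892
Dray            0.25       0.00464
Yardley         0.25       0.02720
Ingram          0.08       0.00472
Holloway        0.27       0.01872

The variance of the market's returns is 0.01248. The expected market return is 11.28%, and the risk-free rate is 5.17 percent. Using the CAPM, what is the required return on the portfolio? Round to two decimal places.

12.38%

β_Norwood = 0.00892 / 0.01248 = 0.7147
β_Dray = 0.00464 / 0.01248 = 0.3718
β_Yardley = 0.02720 / 0.01248 = 2.1795
β_Ingram = 0.00472 / 0.01248 = 0.3782
β_Holloway = 0.01872 / 0.01248 = 1.5000
β_P = Σ w_i β_i = 0.15×0.7147 + 0.25×0.3718 + 0.25×2.1795 + 0.08×0.3782 + 0.27×1.5000 = 1.1803
MRP = 11.28% − 5.17% = 6.11%
E(R_P) = R_f + β_P × MRP = 5.17% + 1.1803 × 6.11% = 12.38%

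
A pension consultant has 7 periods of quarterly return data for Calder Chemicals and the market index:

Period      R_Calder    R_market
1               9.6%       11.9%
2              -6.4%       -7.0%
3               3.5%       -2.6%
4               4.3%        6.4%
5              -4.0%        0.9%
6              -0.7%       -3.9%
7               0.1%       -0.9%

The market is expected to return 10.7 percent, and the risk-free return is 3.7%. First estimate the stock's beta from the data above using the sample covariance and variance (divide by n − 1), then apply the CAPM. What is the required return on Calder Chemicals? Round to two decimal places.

Mean R_i = (9.6 − 6.4 + 3.5 + 4.3 − 4.0 − 0.7 + 0.1) / 7 = 0.9143%
Mean R_m = (11.9 − 7.0 − 2.6 + 6.4 + 0.9 − 3.9 − 0.9) / 7 = 0.6857%
Σ(R_i − R̄_i)(R_m − R̄_m) = 172.1114  ⇒  Cov = 172.1114 / 6 = 28.6852
Σ(R_m − R̄_m)² = 251.8686  ⇒  Var(R_m) = 251.8686 / 6 = 41.9781
β = Cov / Var(R_m) = 28.6852 / 41.9781 = 0.6833
MRP = 10.7% − 3.7% = 7.00%
E(R) = R_f + β × MRP = 3.7% + 0.6833 × 7.0% = 8.48%

8.48%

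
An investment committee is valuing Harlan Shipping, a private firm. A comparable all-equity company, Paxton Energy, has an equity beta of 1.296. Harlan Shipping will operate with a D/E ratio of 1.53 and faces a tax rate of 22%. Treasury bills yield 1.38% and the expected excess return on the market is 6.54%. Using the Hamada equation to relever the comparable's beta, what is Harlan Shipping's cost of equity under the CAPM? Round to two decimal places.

19.97%

β_L = β_U × [1 + (1 − t)(D/E)] = 1.296 × [1 + (1 − 0.22) × 1.53]
    = 1.296 × [1 + 0.78 × 1.53] = 1.296 × 2.1934 = 2.8426
E(R) = R_f + β_L × MRP = 1.38% + 2.8426 × 6.54% = 19.97%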